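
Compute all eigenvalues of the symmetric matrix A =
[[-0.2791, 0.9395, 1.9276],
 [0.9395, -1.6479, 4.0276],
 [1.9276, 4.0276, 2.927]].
sigma(A) ≈ {-4, -1, 6}

A is real symmetric, so its spectrum consists of real eigenvalues. Expanding the characteristic polynomial of the displayed matrix gives
  det(λ I - A) = p(λ) = λ^3 + (-1)λ^2 + (-26)λ + (-24).
Solving p(λ) = 0 yields eigenvalues ≈ -4, -1, 6. (A is shown rounded to 4 decimals, so these recover the underlying integer eigenvalues to within that precision.)
Verification: the trace of A = 1 equals the sum of eigenvalues 1, and det(A) ≈ 24.0009 matches the eigenvalue product 24.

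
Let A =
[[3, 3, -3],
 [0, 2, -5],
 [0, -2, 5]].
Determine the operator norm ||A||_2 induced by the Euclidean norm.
||A||_2 = sqrt(76) ≈ 8.7178 (= sqrt(largest eigenvalue of A^T A))

||A||_2 = sigma_max(A) = sqrt(lambda_max(A^T A)). Form the symmetric matrix M = A^T A =
[[9, 9, -9],
 [9, 17, -29],
 [-9, -29, 59]].
Its characteristic polynomial (trace, sum of principal 2x2 minors, determinant of M give the coefficients) is
  p(λ) = det(λ I - M) = λ^3 - 85λ^2 + 684λ.
The constant term is 0, so λ = 0 is a root. Dividing out λ leaves p(λ) = λ(λ^2 - 85λ + 684). For λ^2 - 85λ + 684 the discriminant is 4489. It is a perfect square (67^2), so the roots are rational: λ = (85 ± 67)/2 = 76, 9.
So the eigenvalues of A^T A are ≈ 0, 9, 76 (all ≥ 0, as they must be for A^T A). The largest is λ_max = 76, hence ||A||_2 = sqrt(λ_max) = sqrt(76) ≈ 8.7178.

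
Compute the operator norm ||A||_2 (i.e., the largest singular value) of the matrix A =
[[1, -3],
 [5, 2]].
||A||_2 = sqrt((39 + sqrt(365))/2) ≈ 5.39 (= sqrt(largest eigenvalue of A^T A))

||A||_2 = sigma_max(A) = sqrt(lambda_max(A^T A)). Form the symmetric matrix M = A^T A =
[[26, 7],
 [7, 13]].
Its characteristic polynomial (trace, determinant of M give the coefficients) is
  p(λ) = det(λ I - M) = λ^2 - 39λ + 289.
For λ^2 - 39λ + 289 the discriminant is 365. It is nonnegative but not a perfect square, so the roots are real and irrational: λ = (39 ± sqrt(365))/2 ≈ 29.0525, 9.9475.
So the eigenvalues of A^T A are ≈ 9.9475, 29.0525 (all ≥ 0, as they must be for A^T A). The largest is λ_max = (39 + sqrt(365))/2 ≈ 29.0525, hence ||A||_2 = sqrt(λ_max) = sqrt((39 + sqrt(365))/2) ≈ 5.39.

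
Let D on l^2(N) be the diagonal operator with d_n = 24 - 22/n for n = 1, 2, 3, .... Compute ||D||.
||D|| = 24

For a diagonal operator on l^2 with entries d_n, ||D|| = sup_n |d_n|. Here d_1 = 2, d_2 = 13, ..., and d_n = 24 - 22/n increases monotonically toward 24. All terms lie in [2, 24), so |d_n| = d_n and the supremum is the limit 24, which is not attained by any individual d_n. Hence ||D|| = 24.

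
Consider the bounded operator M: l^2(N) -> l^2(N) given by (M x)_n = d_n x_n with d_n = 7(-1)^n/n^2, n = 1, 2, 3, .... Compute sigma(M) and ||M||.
sigma(M) = {7(-1)^n/n^2 : n ≥ 1} ∪ {0}; ||M|| = 7

A bounded diagonal operator on l^2 with diagonal entries d_n has spectrum equal to the closure of {d_n : n ≥ 1}: every d_n is an eigenvalue (with eigenvector e_n), so {d_n} ⊂ sigma(M); the spectrum is closed, so its closure is too; and for lambda not in the closure, (M - lambda I) has bounded inverse (the diagonal entries 1/(d_n - lambda) are bounded). For our sequence d_n = 7(-1)^n/n^2, n = 1, 2, 3, ...:
  - {d_n} = {7(-1)^n/n^2 : n ≥ 1}; the only limit point is 0
  - closure = {7(-1)^n/n^2 : n ≥ 1} ∪ {0}
For the norm: a diagonal operator has ||M|| = sup_n |d_n|. Here |d_n| = 7/n^2 is decreasing, so sup_n |d_n| = |d_1| = 7. So ||M|| = 7.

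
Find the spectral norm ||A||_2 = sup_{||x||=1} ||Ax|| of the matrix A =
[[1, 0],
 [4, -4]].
||A||_2 = sqrt((33 + sqrt(1025))/2) ≈ 5.7016 (= sqrt(largest eigenvalue of A^T A))

||A||_2 = sigma_max(A) = sqrt(lambda_max(A^T A)). Form the symmetric matrix M = A^T A =
[[17, -16],
 [-16, 16]].
Its characteristic polynomial (trace, determinant of M give the coefficients) is
  p(λ) = det(λ I - M) = λ^2 - 33λ + 16.
For λ^2 - 33λ + 16 the discriminant is 1025. It is nonnegative but not a perfect square, so the roots are real and irrational: λ = (33 ± sqrt(1025))/2 ≈ 32.5078, 0.4922.
So the eigenvalues of A^T A are ≈ 0.4922, 32.5078 (all ≥ 0, as they must be for A^T A). The largest is λ_max = (33 + sqrt(1025))/2 ≈ 32.5078, hence ||A||_2 = sqrt(λ_max) = sqrt((33 + sqrt(1025))/2) ≈ 5.7016.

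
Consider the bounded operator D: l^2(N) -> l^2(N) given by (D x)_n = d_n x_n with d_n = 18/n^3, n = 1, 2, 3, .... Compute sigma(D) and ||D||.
sigma(D) = {18/n^3 : n ≥ 1} ∪ {0}; ||D|| = 18

A bounded diagonal operator on l^2 with diagonal entries d_n has spectrum equal to the closure of {d_n : n ≥ 1}: every d_n is an eigenvalue (with eigenvector e_n), so {d_n} ⊂ sigma(D); the spectrum is closed, so its closure is too; and for lambda not in the closure, (D - lambda I) has bounded inverse (the diagonal entries 1/(d_n - lambda) are bounded). For our sequence d_n = 18/n^3, n = 1, 2, 3, ...:
  - {d_n} = {18/n^3 : n ≥ 1}; the only limit point is 0
  - closure = {18/n^3 : n ≥ 1} ∪ {0}
For the norm: a diagonal operator has ||D|| = sup_n |d_n|. Here d_n = 18/n^3 is positive and decreasing, so sup_n |d_n| = d_1 = 18. So ||D|| = 18.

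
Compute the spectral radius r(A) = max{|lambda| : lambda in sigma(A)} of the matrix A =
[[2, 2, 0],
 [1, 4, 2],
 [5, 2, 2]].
r(A) ≈ 6.3981

The eigenvalues of A are the roots of its characteristic polynomial. With M = A (coefficients from the trace, the sum of principal 2x2 minors, and det A):
  p(λ) = det(λ I - M) = λ^3 - 8λ^2 + 14λ - 24.
No integer candidate from the rational root theorem (±divisors of 24) is a root, so the roots are irrational. The cubic discriminant is Δ = -14752 < 0, so there is one real root and a complex-conjugate pair. p(6) = -12 and p(7) = 25 have opposite signs, so a root lies in (6, 7); Newton's method refines it to λ ≈ 6.3981. Dividing out (λ - (6.3981)) leaves approximately λ^2 - 1.6019λ + 3.7511. For λ^2 - 1.6019λ + 3.7511 the discriminant is -12.4384. It is negative, so the remaining roots are the complex-conjugate pair λ ≈ 0.8009 ± 1.7634i. Their product equals the constant term, so |λ|^2 ≈ 3.7511 and |λ| ≈ 1.9368.
Thus the eigenvalues (to 4 decimals) are 6.3981 (modulus 6.3981); 0.8009 ± 1.7634i (modulus 1.9368). The spectral radius is the largest modulus: r(A) ≈ 6.3981. (Cross-check: r(A) ≤ ||A||_2 ≈ 7.1964; equality holds whenever A is normal, though it can also hold for some non-normal A.)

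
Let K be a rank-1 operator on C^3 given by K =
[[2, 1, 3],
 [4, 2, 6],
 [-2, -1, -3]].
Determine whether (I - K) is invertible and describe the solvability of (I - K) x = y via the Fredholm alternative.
(I - K) is singular (det(I - K) = 0, i.e. 1 ∈ sigma(K)). (I - K) x = y is solvable iff y ⊥ ker((I - K)^*) = span{(2, 1, 3)}, i.e. iff 2y_1 + y_2 + 3y_3 = 0. When solvable, the solutions are x = y + c·(1, 2, -1), c arbitrary (ker(I - K) = span{(1, 2, -1)}, dimension 1).

K has rank 1, so it is an outer product K = u v^T: every row of K is a multiple of one row vector. Reading off the entries, u = (1, 2, -1) and v = (2, 1, 3) (row i of K equals u_i·v^T). A rank-one matrix u v^T satisfies K u = u (v·u) and kills the (2)-dimensional subspace v^⊥, so its characteristic polynomial is lambda^2 (lambda - v·u) with v·u = tr K = 1. Hence the eigenvalues of I - K are 1 (multiplicity 2) and 1 - (1) = 0, so det(I - K) = 0. (Direct check: I - K =
[[-1, -1, -3],
 [-4, -1, -6],
 [2, 1, 4]]
has determinant 0.) So 1 is an eigenvalue of K and (I - K) is not invertible. The finite-dimensional Fredholm alternative says: either (I - K) is invertible, or ker(I - K) ≠ {0} and then range(I - K) = ker((I - K)^*)^⊥, with dim ker(I - K) = dim ker((I - K)^*). We are in the second case, so we need both kernels. Kernel of I - K: (I - K) u = u - u (v·u) = u - u = 0, so ker(I - K) = span{u} = span{(1, 2, -1)} (it is exactly 1-dimensional because rank(I - K) = 2). Kernel of the adjoint: K is real, so (I - K)^* = I - K^T = I - v u^T, and (I - v u^T) v = v - v (u·v) = 0; hence ker((I - K)^*) = span{v} = span{(2, 1, 3)}. Therefore (I - K) x = y is solvable iff <y, v> = 0, i.e. iff 2y_1 + y_2 + 3y_3 = 0. When this holds, K y = u (v·y) = 0, so (I - K) y = y and x = y is a particular solution; the full solution set is the line x = y + c·u = y + c·(1, 2, -1), c ∈ C.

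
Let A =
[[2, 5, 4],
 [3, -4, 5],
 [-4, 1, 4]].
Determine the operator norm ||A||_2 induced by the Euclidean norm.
||A||_2 ≈ 7.6849 (= sqrt(largest eigenvalue of A^T A))

||A||_2 = sigma_max(A) = sqrt(lambda_max(A^T A)). Form the symmetric matrix M = A^T A =
[[29, -6, 7],
 [-6, 42, 4],
 [7, 4, 57]].
Its characteristic polynomial (trace, sum of principal 2x2 minors, determinant of M give the coefficients) is
  p(λ) = det(λ I - M) = λ^3 - 128λ^2 + 5164λ - 64516.
No integer candidate from the rational root theorem (±divisors of 64516) is a root, so the roots are irrational. The cubic discriminant is Δ = 99179344 > 0, so there are three distinct real roots. p(24) = -484 and p(25) = 209 have opposite signs, so a root lies in (24, 25); Newton's method refines it to λ ≈ 24.6814. p(44) = 76 and p(45) = -211 have opposite signs, so a root lies in (44, 45); Newton's method refines it to λ ≈ 44.2613. p(59) = -29 and p(60) = 524 have opposite signs, so a root lies in (59, 60); Newton's method refines it to λ ≈ 59.0573. Check (Vieta): the three roots sum to 128, matching tr M = 128.
So the eigenvalues of A^T A are ≈ 24.6814, 44.2613, 59.0573 (all ≥ 0, as they must be for A^T A). The largest is λ_max ≈ 59.0573, hence ||A||_2 = sqrt(λ_max) ≈ 7.6849.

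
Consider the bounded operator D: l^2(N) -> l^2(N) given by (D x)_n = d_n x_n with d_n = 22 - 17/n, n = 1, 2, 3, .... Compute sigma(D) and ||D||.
sigma(D) = {22 - 17/n : n ≥ 1} ∪ {22}; ||D|| = 22

A bounded diagonal operator on l^2 with diagonal entries d_n has spectrum equal to the closure of {d_n : n ≥ 1}: every d_n is an eigenvalue (with eigenvector e_n), so {d_n} ⊂ sigma(D); the spectrum is closed, so its closure is too; and for lambda not in the closure, (D - lambda I) has bounded inverse (the diagonal entries 1/(d_n - lambda) are bounded). For our sequence d_n = 22 - 17/n, n = 1, 2, 3, ...:
  - {d_n} = {22 - 17/n : n ≥ 1}; the only limit point is 22
  - closure = {22 - 17/n : n ≥ 1} ∪ {22}
For the norm: a diagonal operator has ||D|| = sup_n |d_n|. Here d_n = 22 - 17/n increases monotonically from d_1 = 5 toward 22, with all terms in [5, 22); so sup_n |d_n| = 22 (the supremum is the limit, not attained). So ||D|| = 22.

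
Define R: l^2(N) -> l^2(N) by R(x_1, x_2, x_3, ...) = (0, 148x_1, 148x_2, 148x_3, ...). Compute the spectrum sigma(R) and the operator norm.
sigma(R) = closed disk {z in C : |z| ≤ 148}; ||R|| = 148

Note R = 148·U where U is the unit right shift (U x)_k = x_{k-1} (with x_0 := 0); so ||R|| = 148||U|| and sigma(R) = 148·sigma(U). ||R x||^2 = sum_{k≥1} |148x_k|^2 = 21904||x||^2, so ||R|| = 148 and sigma(R) ⊂ {|z| ≤ 148}. For any |lambda| < 148, the equation (R - lambda I) x = 0 forces x_1 = 0, then 148x_k = lambda x_{k+1} ⇒ x = 0, so R has no eigenvalues. But (R - lambda I) is not surjective for |lambda| < 148: solving (R - lambda I) x = e_1 would require x_n proportional to (lambda/148)^(-n), which is not in l^2. So every |lambda| < 148 lies in the residual spectrum. The boundary |lambda| = 148 is in the approximate point spectrum (the spectrum is closed). Hence sigma(R) is the closed disk of radius 148.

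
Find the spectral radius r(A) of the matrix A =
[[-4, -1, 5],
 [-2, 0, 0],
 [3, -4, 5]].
r(A) ≈ 6.9473

The eigenvalues of A are the roots of its characteristic polynomial. With M = A (coefficients from the trace, the sum of principal 2x2 minors, and det A):
  p(λ) = det(λ I - M) = λ^3 - λ^2 - 37λ - 30.
No integer candidate from the rational root theorem (±divisors of 30) is a root, so the roots are irrational. The cubic discriminant is Δ = 159581 > 0, so there are three distinct real roots. p(-6) = -60 and p(-5) = 5 have opposite signs, so a root lies in (-6, -5); Newton's method refines it to λ ≈ -5.1008. p(-1) = 5 and p(0) = -30 have opposite signs, so a root lies in (-1, 0); Newton's method refines it to λ ≈ -0.8466. p(6) = -72 and p(7) = 5 have opposite signs, so a root lies in (6, 7); Newton's method refines it to λ ≈ 6.9473. Check (Vieta): the three roots sum to 1, matching tr M = 1.
Thus the eigenvalues (to 4 decimals) are -5.1008 (modulus 5.1008); -0.8466 (modulus 0.8466); 6.9473 (modulus 6.9473). The spectral radius is the largest modulus: r(A) ≈ 6.9473. (Cross-check: r(A) ≤ ||A||_2 ≈ 7.9665; equality holds whenever A is normal, though it can also hold for some non-normal A.)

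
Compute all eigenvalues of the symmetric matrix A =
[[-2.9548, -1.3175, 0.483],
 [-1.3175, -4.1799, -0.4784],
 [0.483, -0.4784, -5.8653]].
sigma(A) ≈ {-6, -5, -2}

A is real symmetric, so its spectrum consists of real eigenvalues. Expanding the characteristic polynomial of the displayed matrix gives
  det(λ I - A) = p(λ) = λ^3 + (13)λ^2 + (52)λ + (60).
Solving p(λ) = 0 yields eigenvalues ≈ -6, -5, -2. (A is shown rounded to 4 decimals, so these recover the underlying integer eigenvalues to within that precision.)
Verification: the trace of A = -13 equals the sum of eigenvalues -13, and det(A) ≈ -59.9997 matches the eigenvalue product -60.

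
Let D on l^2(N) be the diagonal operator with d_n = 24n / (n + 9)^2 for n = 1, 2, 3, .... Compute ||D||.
||D|| = 2/3 (attained at n = 9)

For D diagonal, ||D|| = sup_n |d_n|. Treat f(x) = 24x / (x + 9)^2 for real x > 0. By the quotient rule, f'(x) = 24(9 - x)/(x + 9)^3, which is positive for x < 9 and negative for x > 9. So f has a unique maximum at x = 9, and since 9 is a positive integer, the supremum over n ≥ 1 is attained at n = 9: d_9 = 24·9/(9 + 9)^2 = 24·9/324 = 2/3. Hence ||D|| = 2/3.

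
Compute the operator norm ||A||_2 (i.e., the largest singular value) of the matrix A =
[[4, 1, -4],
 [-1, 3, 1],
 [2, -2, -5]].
||A||_2 ≈ 7.8867 (= sqrt(largest eigenvalue of A^T A))

||A||_2 = sigma_max(A) = sqrt(lambda_max(A^T A)). Form the symmetric matrix M = A^T A =
[[21, -3, -27],
 [-3, 14, 9],
 [-27, 9, 42]].
Its characteristic polynomial (trace, sum of principal 2x2 minors, determinant of M give the coefficients) is
  p(λ) = det(λ I - M) = λ^3 - 77λ^2 + 945λ - 1521.
No integer candidate from the rational root theorem (±divisors of 1521) is a root, so the roots are irrational. The cubic discriminant is Δ = 1071261216 > 0, so there are three distinct real roots. p(1) = -652 and p(2) = 69 have opposite signs, so a root lies in (1, 2); Newton's method refines it to λ ≈ 1.8949. p(12) = 459 and p(13) = -52 have opposite signs, so a root lies in (12, 13); Newton's method refines it to λ ≈ 12.9048. p(62) = -591 and p(63) = 2448 have opposite signs, so a root lies in (62, 63); Newton's method refines it to λ ≈ 62.2003. Check (Vieta): the three roots sum to 77, matching tr M = 77.
So the eigenvalues of A^T A are ≈ 1.8949, 12.9048, 62.2003 (all ≥ 0, as they must be for A^T A). The largest is λ_max ≈ 62.2003, hence ||A||_2 = sqrt(λ_max) ≈ 7.8867.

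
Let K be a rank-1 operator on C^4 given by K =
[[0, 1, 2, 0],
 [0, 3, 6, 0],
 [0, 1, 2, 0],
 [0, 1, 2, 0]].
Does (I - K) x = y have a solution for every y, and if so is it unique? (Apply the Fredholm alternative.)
(I - K) is invertible (det(I - K) = -4 ≠ 0), so for every y in C^4 the equation (I - K) x = y has a unique solution.

K has rank 1, so it is an outer product K = u v^T: every row of K is a multiple of one row vector. Reading off the entries, u = (1, 3, 1, 1) and v = (0, 1, 2, 0) (row i of K equals u_i·v^T). A rank-one matrix u v^T satisfies K u = u (v·u) and kills the (3)-dimensional subspace v^⊥, so its characteristic polynomial is lambda^3 (lambda - v·u) with v·u = tr K = 5. Hence the eigenvalues of I - K are 1 (multiplicity 3) and 1 - (5) = -4, so det(I - K) = -4. (Direct check: I - K =
[[1, -1, -2, 0],
 [0, -2, -6, 0],
 [0, -1, -1, 0],
 [0, -1, -2, 1]]
has determinant -4.) The finite-dimensional Fredholm alternative says: either (I - K) is invertible, or ker(I - K) ≠ {0} and then range(I - K) = ker((I - K)^*)^⊥, with dim ker(I - K) = dim ker((I - K)^*). Since det(I - K) ≠ 0, 1 is not an eigenvalue of K and ker(I - K) = {0}, so we are in the first case: for every y there is a unique x = (I - K)^(-1) y. Explicitly, by the Sherman–Morrison formula, (I - u v^T)^(-1) = I + u v^T/(1 - v·u), i.e. (I - K)^(-1) = I + K/(-4).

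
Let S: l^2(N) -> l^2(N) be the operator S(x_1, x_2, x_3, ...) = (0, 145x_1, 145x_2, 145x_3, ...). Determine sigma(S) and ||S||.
sigma(S) = closed disk {z in C : |z| ≤ 145}; ||S|| = 145

Note S = 145·U where U is the unit right shift (U x)_k = x_{k-1} (with x_0 := 0); so ||S|| = 145||U|| and sigma(S) = 145·sigma(U). ||S x||^2 = sum_{k≥1} |145x_k|^2 = 21025||x||^2, so ||S|| = 145 and sigma(S) ⊂ {|z| ≤ 145}. For any |lambda| < 145, the equation (S - lambda I) x = 0 forces x_1 = 0, then 145x_k = lambda x_{k+1} ⇒ x = 0, so S has no eigenvalues. But (S - lambda I) is not surjective for |lambda| < 145: solving (S - lambda I) x = e_1 would require x_n proportional to (lambda/145)^(-n), which is not in l^2. So every |lambda| < 145 lies in the residual spectrum. The boundary |lambda| = 145 is in the approximate point spectrum (the spectrum is closed). Hence sigma(S) is the closed disk of radius 145.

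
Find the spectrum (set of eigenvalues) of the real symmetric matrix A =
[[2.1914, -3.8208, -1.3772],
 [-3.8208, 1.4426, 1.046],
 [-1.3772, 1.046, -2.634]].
sigma(A) ≈ {-3, -2, 6}

A is real symmetric, so its spectrum consists of real eigenvalues. Expanding the characteristic polynomial of the displayed matrix gives
  det(λ I - A) = p(λ) = λ^3 + (-1)λ^2 + (-24)λ + (-36).
Solving p(λ) = 0 yields eigenvalues ≈ -3, -2, 6. (A is shown rounded to 4 decimals, so these recover the underlying integer eigenvalues to within that precision.)
Verification: the trace of A = 1 equals the sum of eigenvalues 1, and det(A) ≈ 35.9999 matches the eigenvalue product 36.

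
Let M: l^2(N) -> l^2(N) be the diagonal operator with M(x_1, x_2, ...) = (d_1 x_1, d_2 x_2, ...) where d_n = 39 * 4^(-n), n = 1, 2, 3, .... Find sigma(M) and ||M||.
sigma(M) = {39 * 4^(-n) : n ≥ 1} ∪ {0}; ||M|| = 39/4

A bounded diagonal operator on l^2 with diagonal entries d_n has spectrum equal to the closure of {d_n : n ≥ 1}: every d_n is an eigenvalue (with eigenvector e_n), so {d_n} ⊂ sigma(M); the spectrum is closed, so its closure is too; and for lambda not in the closure, (M - lambda I) has bounded inverse (the diagonal entries 1/(d_n - lambda) are bounded). For our sequence d_n = 39 * 4^(-n), n = 1, 2, 3, ...:
  - {d_n} = {39 * 4^(-n) : n ≥ 1}; the only limit point is 0
  - closure = {39 * 4^(-n) : n ≥ 1} ∪ {0}
For the norm: a diagonal operator has ||M|| = sup_n |d_n|. Here d_n = 39 * 4^(-n) is positive and decreasing, so sup_n |d_n| = d_1 = 39/4. So ||M|| = 39/4.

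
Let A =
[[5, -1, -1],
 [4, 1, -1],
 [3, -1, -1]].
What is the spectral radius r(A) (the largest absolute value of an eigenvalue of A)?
r(A) ≈ 2.7963

The eigenvalues of A are the roots of its characteristic polynomial. With M = A (coefficients from the trace, the sum of principal 2x2 minors, and det A):
  p(λ) = det(λ I - M) = λ^3 - 5λ^2 + 5λ + 4.
No integer candidate from the rational root theorem (±divisors of 4) is a root, so the roots are irrational. The cubic discriminant is Δ = -107 < 0, so there is one real root and a complex-conjugate pair. p(-1) = -7 and p(0) = 4 have opposite signs, so a root lies in (-1, 0); Newton's method refines it to λ ≈ -0.5115. Dividing out (λ - (-0.5115)) leaves approximately λ^2 - 5.5115λ + 7.8194. For λ^2 - 5.5115λ + 7.8194 the discriminant is -0.9005. It is negative, so the remaining roots are the complex-conjugate pair λ ≈ 2.7558 ± 0.4745i. Their product equals the constant term, so |λ|^2 ≈ 7.8194 and |λ| ≈ 2.7963.
Thus the eigenvalues (to 4 decimals) are -0.5115 (modulus 0.5115); 2.7558 ± 0.4745i (modulus 2.7963). The spectral radius is the largest modulus: r(A) ≈ 2.7963. (Cross-check: r(A) ≤ ||A||_2 ≈ 7.2955; equality holds whenever A is normal, though it can also hold for some non-normal A.)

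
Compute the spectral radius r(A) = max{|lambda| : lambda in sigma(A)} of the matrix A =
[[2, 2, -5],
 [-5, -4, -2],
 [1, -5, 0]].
r(A) ≈ 6.4833

The eigenvalues of A are the roots of its characteristic polynomial. With M = A (coefficients from the trace, the sum of principal 2x2 minors, and det A):
  p(λ) = det(λ I - M) = λ^3 + 2λ^2 - 3λ + 169.
No integer candidate from the rational root theorem (±divisors of 169) is a root, so the roots are irrational. The cubic discriminant is Δ = -794663 < 0, so there is one real root and a complex-conjugate pair. p(-7) = -55 and p(-6) = 43 have opposite signs, so a root lies in (-7, -6); Newton's method refines it to λ ≈ -6.4833. Dividing out (λ - (-6.4833)) leaves approximately λ^2 - 4.4833λ + 26.0669. For λ^2 - 4.4833λ + 26.0669 the discriminant is -84.1673. It is negative, so the remaining roots are the complex-conjugate pair λ ≈ 2.2417 ± 4.5871i. Their product equals the constant term, so |λ|^2 ≈ 26.0669 and |λ| ≈ 5.1056.
Thus the eigenvalues (to 4 decimals) are -6.4833 (modulus 6.4833); 2.2417 ± 4.5871i (modulus 5.1056). The spectral radius is the largest modulus: r(A) ≈ 6.4833. (Cross-check: r(A) ≤ ||A||_2 ≈ 7.6172; equality holds whenever A is normal, though it can also hold for some non-normal A.)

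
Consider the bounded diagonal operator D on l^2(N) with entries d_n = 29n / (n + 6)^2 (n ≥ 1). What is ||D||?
||D|| = 29/24 (attained at n = 6)

For D diagonal, ||D|| = sup_n |d_n|. Treat f(x) = 29x / (x + 6)^2 for real x > 0. By the quotient rule, f'(x) = 29(6 - x)/(x + 6)^3, which is positive for x < 6 and negative for x > 6. So f has a unique maximum at x = 6, and since 6 is a positive integer, the supremum over n ≥ 1 is attained at n = 6: d_6 = 29·6/(6 + 6)^2 = 29·6/144 = 29/24. Hence ||D|| = 29/24.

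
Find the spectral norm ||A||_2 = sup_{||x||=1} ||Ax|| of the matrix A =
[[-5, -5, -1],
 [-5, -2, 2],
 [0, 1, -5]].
||A||_2 ≈ 8.7902 (= sqrt(largest eigenvalue of A^T A))

||A||_2 = sigma_max(A) = sqrt(lambda_max(A^T A)). Form the symmetric matrix M = A^T A =
[[50, 35, -5],
 [35, 30, -4],
 [-5, -4, 30]].
Its characteristic polynomial (trace, sum of principal 2x2 minors, determinant of M give the coefficients) is
  p(λ) = det(λ I - M) = λ^3 - 110λ^2 + 2634λ - 8100.
No integer candidate from the rational root theorem (±divisors of 8100) is a root, so the roots are irrational. The cubic discriminant is Δ = 8199185184 > 0, so there are three distinct real roots. p(3) = -1161 and p(4) = 740 have opposite signs, so a root lies in (3, 4); Newton's method refines it to λ ≈ 3.5982. p(29) = 165 and p(30) = -1080 have opposite signs, so a root lies in (29, 30); Newton's method refines it to λ ≈ 29.1346. p(77) = -939 and p(78) = 2664 have opposite signs, so a root lies in (77, 78); Newton's method refines it to λ ≈ 77.2673. Check (Vieta): the three roots sum to 110, matching tr M = 110.
So the eigenvalues of A^T A are ≈ 3.5982, 29.1346, 77.2673 (all ≥ 0, as they must be for A^T A). The largest is λ_max ≈ 77.2673, hence ||A||_2 = sqrt(λ_max) ≈ 8.7902.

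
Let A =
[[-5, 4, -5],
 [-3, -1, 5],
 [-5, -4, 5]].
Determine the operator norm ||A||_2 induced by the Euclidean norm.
||A||_2 ≈ 10.385 (= sqrt(largest eigenvalue of A^T A))

||A||_2 = sigma_max(A) = sqrt(lambda_max(A^T A)). Form the symmetric matrix M = A^T A =
[[59, 3, -15],
 [3, 33, -45],
 [-15, -45, 75]].
Its characteristic polynomial (trace, sum of principal 2x2 minors, determinant of M give the coefficients) is
  p(λ) = det(λ I - M) = λ^3 - 167λ^2 + 6588λ - 22500.
No integer candidate from the rational root theorem (±divisors of 22500) is a root, so the roots are irrational. The cubic discriminant is Δ = 79447440528 > 0, so there are three distinct real roots. p(3) = -4212 and p(4) = 1244 have opposite signs, so a root lies in (3, 4); Newton's method refines it to λ ≈ 3.7669. p(55) = 1040 and p(56) = -1668 have opposite signs, so a root lies in (55, 56); Newton's method refines it to λ ≈ 55.3841. p(107) = -4524 and p(108) = 828 have opposite signs, so a root lies in (107, 108); Newton's method refines it to λ ≈ 107.849. Check (Vieta): the three roots sum to 167, matching tr M = 167.
So the eigenvalues of A^T A are ≈ 3.7669, 55.3841, 107.849 (all ≥ 0, as they must be for A^T A). The largest is λ_max ≈ 107.849, hence ||A||_2 = sqrt(λ_max) ≈ 10.385.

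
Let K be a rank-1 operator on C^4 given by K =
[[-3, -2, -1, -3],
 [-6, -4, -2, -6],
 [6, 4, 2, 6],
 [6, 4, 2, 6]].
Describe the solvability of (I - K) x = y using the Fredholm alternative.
(I - K) is singular (det(I - K) = 0, i.e. 1 ∈ sigma(K)). (I - K) x = y is solvable iff y ⊥ ker((I - K)^*) = span{(-3, -2, -1, -3)}, i.e. iff -3y_1 - 2y_2 - y_3 - 3y_4 = 0. When solvable, the solutions are x = y + c·(1, 2, -2, -2), c arbitrary (ker(I - K) = span{(1, 2, -2, -2)}, dimension 1).

K has rank 1, so it is an outer product K = u v^T: every row of K is a multiple of one row vector. Reading off the entries, u = (1, 2, -2, -2) and v = (-3, -2, -1, -3) (row i of K equals u_i·v^T). A rank-one matrix u v^T satisfies K u = u (v·u) and kills the (3)-dimensional subspace v^⊥, so its characteristic polynomial is lambda^3 (lambda - v·u) with v·u = tr K = 1. Hence the eigenvalues of I - K are 1 (multiplicity 3) and 1 - (1) = 0, so det(I - K) = 0. (Direct check: I - K =
[[4, 2, 1, 3],
 [6, 5, 2, 6],
 [-6, -4, -1, -6],
 [-6, -4, -2, -5]]
has determinant 0.) So 1 is an eigenvalue of K and (I - K) is not invertible. The finite-dimensional Fredholm alternative says: either (I - K) is invertible, or ker(I - K) ≠ {0} and then range(I - K) = ker((I - K)^*)^⊥, with dim ker(I - K) = dim ker((I - K)^*). We are in the second case, so we need both kernels. Kernel of I - K: (I - K) u = u - u (v·u) = u - u = 0, so ker(I - K) = span{u} = span{(1, 2, -2, -2)} (it is exactly 1-dimensional because rank(I - K) = 3). Kernel of the adjoint: K is real, so (I - K)^* = I - K^T = I - v u^T, and (I - v u^T) v = v - v (u·v) = 0; hence ker((I - K)^*) = span{v} = span{(-3, -2, -1, -3)}. Therefore (I - K) x = y is solvable iff <y, v> = 0, i.e. iff -3y_1 - 2y_2 - y_3 - 3y_4 = 0. When this holds, K y = u (v·y) = 0, so (I - K) y = y and x = y is a particular solution; the full solution set is the line x = y + c·u = y + c·(1, 2, -2, -2), c ∈ C.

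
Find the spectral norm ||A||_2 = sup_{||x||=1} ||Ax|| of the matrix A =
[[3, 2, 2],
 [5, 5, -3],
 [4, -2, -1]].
||A||_2 ≈ 8.3934 (= sqrt(largest eigenvalue of A^T A))

||A||_2 = sigma_max(A) = sqrt(lambda_max(A^T A)). Form the symmetric matrix M = A^T A =
[[50, 23, -13],
 [23, 33, -9],
 [-13, -9, 14]].
Its characteristic polynomial (trace, sum of principal 2x2 minors, determinant of M give the coefficients) is
  p(λ) = det(λ I - M) = λ^3 - 97λ^2 + 2033λ - 11449.
No integer candidate from the rational root theorem (±divisors of 11449) is a root, so the roots are irrational. The cubic discriminant is Δ = 581609200 > 0, so there are three distinct real roots. p(9) = -280 and p(10) = 181 have opposite signs, so a root lies in (9, 10); Newton's method refines it to λ ≈ 9.571. p(16) = 343 and p(17) = -8 have opposite signs, so a root lies in (16, 17); Newton's method refines it to λ ≈ 16.9799. p(70) = -1439 and p(71) = 1828 have opposite signs, so a root lies in (70, 71); Newton's method refines it to λ ≈ 70.4491. Check (Vieta): the three roots sum to 97, matching tr M = 97.
So the eigenvalues of A^T A are ≈ 9.571, 16.9799, 70.4491 (all ≥ 0, as they must be for A^T A). The largest is λ_max ≈ 70.4491, hence ||A||_2 = sqrt(λ_max) ≈ 8.3934.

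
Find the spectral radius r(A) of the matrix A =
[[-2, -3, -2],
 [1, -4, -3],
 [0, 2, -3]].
r(A) ≈ 4.2197

The eigenvalues of A are the roots of its characteristic polynomial. With M = A (coefficients from the trace, the sum of principal 2x2 minors, and det A):
  p(λ) = det(λ I - M) = λ^3 + 9λ^2 + 35λ + 49.
No integer candidate from the rational root theorem (±divisors of 49) is a root, so the roots are irrational. The cubic discriminant is Δ = -2156 < 0, so there is one real root and a complex-conjugate pair. p(-3) = -2 and p(-2) = 7 have opposite signs, so a root lies in (-3, -2); Newton's method refines it to λ ≈ -2.7519. Dividing out (λ - (-2.7519)) leaves approximately λ^2 + 6.2481λ + 17.8058. For λ^2 + 6.2481λ + 17.8058 the discriminant is -32.1846. It is negative, so the remaining roots are the complex-conjugate pair λ ≈ -3.124 ± 2.8366i. Their product equals the constant term, so |λ|^2 ≈ 17.8058 and |λ| ≈ 4.2197.
Thus the eigenvalues (to 4 decimals) are -2.7519 (modulus 2.7519); -3.124 ± 2.8366i (modulus 4.2197). The spectral radius is the largest modulus: r(A) ≈ 4.2197. (Cross-check: r(A) ≤ ||A||_2 ≈ 6.1762; equality holds whenever A is normal, though it can also hold for some non-normal A.)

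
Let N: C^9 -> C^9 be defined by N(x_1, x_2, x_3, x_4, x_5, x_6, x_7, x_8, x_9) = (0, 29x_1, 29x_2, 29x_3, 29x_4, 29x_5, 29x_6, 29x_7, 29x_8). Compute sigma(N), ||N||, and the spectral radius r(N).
sigma(N) = {0}; ||N|| = 29; r(N) = 0. (N is nilpotent with N^9 = 0.)

On C^9, N is a strictly lower-triangular matrix with 29 on the subdiagonal and zeros elsewhere, so its characteristic polynomial is lambda^9 and every eigenvalue is 0: sigma(N) = {0}. For the operator norm, N e_i = 29e_{i+1} for i = 1, ..., 8 and N e_9 = 0, so the singular values of N are 29 (with multiplicity 8) and 0; hence ||N|| = 29. The spectral radius r(N) = max|lambda| = 0. Note ||N|| > r(N) — characteristic of non-normal nilpotent operators. Indeed N^9 = 0.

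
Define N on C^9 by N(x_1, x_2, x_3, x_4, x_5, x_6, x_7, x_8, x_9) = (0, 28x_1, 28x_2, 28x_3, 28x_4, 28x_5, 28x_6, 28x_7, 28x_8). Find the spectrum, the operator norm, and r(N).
sigma(N) = {0}; ||N|| = 28; r(N) = 0. (N is nilpotent with N^9 = 0.)

On C^9, N is a strictly lower-triangular matrix with 28 on the subdiagonal and zeros elsewhere, so its characteristic polynomial is lambda^9 and every eigenvalue is 0: sigma(N) = {0}. For the operator norm, N e_i = 28e_{i+1} for i = 1, ..., 8 and N e_9 = 0, so the singular values of N are 28 (with multiplicity 8) and 0; hence ||N|| = 28. The spectral radius r(N) = max|lambda| = 0. Note ||N|| > r(N) — characteristic of non-normal nilpotent operators. Indeed N^9 = 0.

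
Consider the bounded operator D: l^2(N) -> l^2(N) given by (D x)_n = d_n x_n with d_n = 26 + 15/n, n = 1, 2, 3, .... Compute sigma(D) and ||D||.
sigma(D) = {26 + 15/n : n ≥ 1} ∪ {26}; ||D|| = 41

A bounded diagonal operator on l^2 with diagonal entries d_n has spectrum equal to the closure of {d_n : n ≥ 1}: every d_n is an eigenvalue (with eigenvector e_n), so {d_n} ⊂ sigma(D); the spectrum is closed, so its closure is too; and for lambda not in the closure, (D - lambda I) has bounded inverse (the diagonal entries 1/(d_n - lambda) are bounded). For our sequence d_n = 26 + 15/n, n = 1, 2, 3, ...:
  - {d_n} = {26 + 15/n : n ≥ 1}; the only limit point is 26
  - closure = {26 + 15/n : n ≥ 1} ∪ {26}
For the norm: a diagonal operator has ||D|| = sup_n |d_n|. Here d_n = 26 + 15/n is positive and decreasing, so sup_n |d_n| = d_1 = 26 + 15 = 41. So ||D|| = 41.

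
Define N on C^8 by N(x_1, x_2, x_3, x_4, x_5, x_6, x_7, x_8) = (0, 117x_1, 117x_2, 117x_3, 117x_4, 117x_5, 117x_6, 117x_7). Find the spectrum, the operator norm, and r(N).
sigma(N) = {0}; ||N|| = 117; r(N) = 0. (N is nilpotent with N^8 = 0.)

On C^8, N is a strictly lower-triangular matrix with 117 on the subdiagonal and zeros elsewhere, so its characteristic polynomial is lambda^8 and every eigenvalue is 0: sigma(N) = {0}. For the operator norm, N e_i = 117e_{i+1} for i = 1, ..., 7 and N e_8 = 0, so the singular values of N are 117 (with multiplicity 7) and 0; hence ||N|| = 117. The spectral radius r(N) = max|lambda| = 0. Note ||N|| > r(N) — characteristic of non-normal nilpotent operators. Indeed N^8 = 0.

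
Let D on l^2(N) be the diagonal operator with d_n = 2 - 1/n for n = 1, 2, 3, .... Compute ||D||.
||D|| = 2

For a diagonal operator on l^2 with entries d_n, ||D|| = sup_n |d_n|. Here d_1 = 1, d_2 = 3/2, ..., and d_n = 2 - 1/n increases monotonically toward 2. All terms lie in [1, 2), so |d_n| = d_n and the supremum is the limit 2, which is not attained by any individual d_n. Hence ||D|| = 2.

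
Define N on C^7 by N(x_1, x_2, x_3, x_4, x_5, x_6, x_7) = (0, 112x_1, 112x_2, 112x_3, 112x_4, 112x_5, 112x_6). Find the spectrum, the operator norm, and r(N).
sigma(N) = {0}; ||N|| = 112; r(N) = 0. (N is nilpotent with N^7 = 0.)

On C^7, N is a strictly lower-triangular matrix with 112 on the subdiagonal and zeros elsewhere, so its characteristic polynomial is lambda^7 and every eigenvalue is 0: sigma(N) = {0}. For the operator norm, N e_i = 112e_{i+1} for i = 1, ..., 6 and N e_7 = 0, so the singular values of N are 112 (with multiplicity 6) and 0; hence ||N|| = 112. The spectral radius r(N) = max|lambda| = 0. Note ||N|| > r(N) — characteristic of non-normal nilpotent operators. Indeed N^7 = 0.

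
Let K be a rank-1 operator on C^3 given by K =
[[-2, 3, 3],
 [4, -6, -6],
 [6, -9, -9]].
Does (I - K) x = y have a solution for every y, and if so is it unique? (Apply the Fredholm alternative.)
(I - K) is invertible (det(I - K) = 18 ≠ 0), so for every y in C^3 the equation (I - K) x = y has a unique solution.

K has rank 1, so it is an outer product K = u v^T: every row of K is a multiple of one row vector. Reading off the entries, u = (-1, 2, 3) and v = (2, -3, -3) (row i of K equals u_i·v^T). A rank-one matrix u v^T satisfies K u = u (v·u) and kills the (2)-dimensional subspace v^⊥, so its characteristic polynomial is lambda^2 (lambda - v·u) with v·u = tr K = -17. Hence the eigenvalues of I - K are 1 (multiplicity 2) and 1 - (-17) = 18, so det(I - K) = 18. (Direct check: I - K =
[[3, -3, -3],
 [-4, 7, 6],
 [-6, 9, 10]]
has determinant 18.) The finite-dimensional Fredholm alternative says: either (I - K) is invertible, or ker(I - K) ≠ {0} and then range(I - K) = ker((I - K)^*)^⊥, with dim ker(I - K) = dim ker((I - K)^*). Since det(I - K) ≠ 0, 1 is not an eigenvalue of K and ker(I - K) = {0}, so we are in the first case: for every y there is a unique x = (I - K)^(-1) y. Explicitly, by the Sherman–Morrison formula, (I - u v^T)^(-1) = I + u v^T/(1 - v·u), i.e. (I - K)^(-1) = I + K/(18).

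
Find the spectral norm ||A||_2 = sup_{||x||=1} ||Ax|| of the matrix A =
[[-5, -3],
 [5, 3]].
||A||_2 = sqrt(68) ≈ 8.2462 (= sqrt(largest eigenvalue of A^T A))

||A||_2 = sigma_max(A) = sqrt(lambda_max(A^T A)). Form the symmetric matrix M = A^T A =
[[50, 30],
 [30, 18]].
Its characteristic polynomial (trace, determinant of M give the coefficients) is
  p(λ) = det(λ I - M) = λ^2 - 68λ.
For λ^2 - 68λ the discriminant is 4624. It is a perfect square (68^2), so the roots are rational: λ = (68 ± 68)/2 = 68, 0.
So the eigenvalues of A^T A are ≈ 0, 68 (all ≥ 0, as they must be for A^T A). The largest is λ_max = 68, hence ||A||_2 = sqrt(λ_max) = sqrt(68) ≈ 8.2462.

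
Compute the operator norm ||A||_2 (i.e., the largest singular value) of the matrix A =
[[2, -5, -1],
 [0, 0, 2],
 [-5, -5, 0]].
||A||_2 ≈ 7.6187 (= sqrt(largest eigenvalue of A^T A))

||A||_2 = sigma_max(A) = sqrt(lambda_max(A^T A)). Form the symmetric matrix M = A^T A =
[[29, 15, -2],
 [15, 50, 5],
 [-2, 5, 5]].
Its characteristic polynomial (trace, sum of principal 2x2 minors, determinant of M give the coefficients) is
  p(λ) = det(λ I - M) = λ^3 - 84λ^2 + 1591λ - 4900.
No integer candidate from the rational root theorem (±divisors of 4900) is a root, so the roots are irrational. The cubic discriminant is Δ = 1273778852 > 0, so there are three distinct real roots. p(3) = -856 and p(4) = 184 have opposite signs, so a root lies in (3, 4); Newton's method refines it to λ ≈ 3.8123. p(22) = 94 and p(23) = -576 have opposite signs, so a root lies in (22, 23); Newton's method refines it to λ ≈ 22.1434. p(58) = -86 and p(59) = 1944 have opposite signs, so a root lies in (58, 59); Newton's method refines it to λ ≈ 58.0443. Check (Vieta): the three roots sum to 84, matching tr M = 84.
So the eigenvalues of A^T A are ≈ 3.8123, 22.1434, 58.0443 (all ≥ 0, as they must be for A^T A). The largest is λ_max ≈ 58.0443, hence ||A||_2 = sqrt(λ_max) ≈ 7.6187.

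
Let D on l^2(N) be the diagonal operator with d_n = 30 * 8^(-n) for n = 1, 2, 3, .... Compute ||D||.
||D|| = 15/4 (attained at n = 1)

For D diagonal, ||D|| = sup_n |d_n|. The sequence d_n = 30 * 8^(-n) is positive and strictly decreasing (ratio 8^(-1) < 1), so the supremum is d_1 = 30/8 = 15/4. Hence ||D|| = 15/4.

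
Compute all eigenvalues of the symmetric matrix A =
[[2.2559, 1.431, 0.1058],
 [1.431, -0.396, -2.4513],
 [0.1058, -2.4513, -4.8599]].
sigma(A) ≈ {-6, 0, 3}

A is real symmetric, so its spectrum consists of real eigenvalues. Expanding the characteristic polynomial of the displayed matrix gives
  det(λ I - A) = p(λ) = λ^3 + (3)λ^2 + (-18)λ + (0).
Solving p(λ) = 0 yields eigenvalues ≈ -6, 0, 3. (A is shown rounded to 4 decimals, so these recover the underlying integer eigenvalues to within that precision.)
Verification: the trace of A = -3 equals the sum of eigenvalues -3, and det(A) ≈ 0.0002 matches the eigenvalue product 0.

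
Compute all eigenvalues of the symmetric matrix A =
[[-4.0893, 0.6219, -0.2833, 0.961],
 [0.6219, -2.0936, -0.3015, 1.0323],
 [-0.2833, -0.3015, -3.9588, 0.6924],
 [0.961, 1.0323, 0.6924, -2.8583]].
sigma(A) ≈ {-5, -4, -3, -1}

A is real symmetric, so its spectrum consists of real eigenvalues. Expanding the characteristic polynomial of the displayed matrix gives
  det(λ I - A) = p(λ) = λ^4 + (13)λ^3 + (59)λ^2 + (106.9981)λ + (59.9964).
Solving p(λ) = 0 yields eigenvalues ≈ -5, -4, -3, -1. (A is shown rounded to 4 decimals, so these recover the underlying integer eigenvalues to within that precision.)
Verification: the trace of A = -13 equals the sum of eigenvalues -13, and det(A) ≈ 59.9964 matches the eigenvalue product 60.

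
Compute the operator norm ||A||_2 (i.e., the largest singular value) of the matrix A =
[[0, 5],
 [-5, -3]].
||A||_2 = sqrt((59 + sqrt(981))/2) ≈ 6.7202 (= sqrt(largest eigenvalue of A^T A))

||A||_2 = sigma_max(A) = sqrt(lambda_max(A^T A)). Form the symmetric matrix M = A^T A =
[[25, 15],
 [15, 34]].
Its characteristic polynomial (trace, determinant of M give the coefficients) is
  p(λ) = det(λ I - M) = λ^2 - 59λ + 625.
For λ^2 - 59λ + 625 the discriminant is 981. It is nonnegative but not a perfect square, so the roots are real and irrational: λ = (59 ± sqrt(981))/2 ≈ 45.1605, 13.8395.
So the eigenvalues of A^T A are ≈ 13.8395, 45.1605 (all ≥ 0, as they must be for A^T A). The largest is λ_max = (59 + sqrt(981))/2 ≈ 45.1605, hence ||A||_2 = sqrt(λ_max) = sqrt((59 + sqrt(981))/2) ≈ 6.7202.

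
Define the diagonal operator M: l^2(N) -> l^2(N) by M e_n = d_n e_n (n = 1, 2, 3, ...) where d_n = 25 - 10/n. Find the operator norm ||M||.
||M|| = 25

For a diagonal operator on l^2 with entries d_n, ||M|| = sup_n |d_n|. Here d_1 = 15, d_2 = 20, ..., and d_n = 25 - 10/n increases monotonically toward 25. All terms lie in [15, 25), so |d_n| = d_n and the supremum is the limit 25, which is not attained by any individual d_n. Hence ||M|| = 25.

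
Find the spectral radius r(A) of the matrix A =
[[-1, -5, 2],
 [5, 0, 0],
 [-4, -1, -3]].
r(A) ≈ 5.6912

The eigenvalues of A are the roots of its characteristic polynomial. With M = A (coefficients from the trace, the sum of principal 2x2 minors, and det A):
  p(λ) = det(λ I - M) = λ^3 + 4λ^2 + 36λ + 85.
No integer candidate from the rational root theorem (±divisors of 85) is a root, so the roots are irrational. The cubic discriminant is Δ = -162403 < 0, so there is one real root and a complex-conjugate pair. p(-3) = -14 and p(-2) = 21 have opposite signs, so a root lies in (-3, -2); Newton's method refines it to λ ≈ -2.6243. Dividing out (λ - (-2.6243)) leaves approximately λ^2 + 1.3757λ + 32.3897. For λ^2 + 1.3757λ + 32.3897 the discriminant is -127.6664. It is negative, so the remaining roots are the complex-conjugate pair λ ≈ -0.6879 ± 5.6495i. Their product equals the constant term, so |λ|^2 ≈ 32.3897 and |λ| ≈ 5.6912.
Thus the eigenvalues (to 4 decimals) are -2.6243 (modulus 2.6243); -0.6879 ± 5.6495i (modulus 5.6912). The spectral radius is the largest modulus: r(A) ≈ 5.6912. (Cross-check: r(A) ≤ ||A||_2 ≈ 6.8808; equality holds whenever A is normal, though it can also hold for some non-normal A.)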